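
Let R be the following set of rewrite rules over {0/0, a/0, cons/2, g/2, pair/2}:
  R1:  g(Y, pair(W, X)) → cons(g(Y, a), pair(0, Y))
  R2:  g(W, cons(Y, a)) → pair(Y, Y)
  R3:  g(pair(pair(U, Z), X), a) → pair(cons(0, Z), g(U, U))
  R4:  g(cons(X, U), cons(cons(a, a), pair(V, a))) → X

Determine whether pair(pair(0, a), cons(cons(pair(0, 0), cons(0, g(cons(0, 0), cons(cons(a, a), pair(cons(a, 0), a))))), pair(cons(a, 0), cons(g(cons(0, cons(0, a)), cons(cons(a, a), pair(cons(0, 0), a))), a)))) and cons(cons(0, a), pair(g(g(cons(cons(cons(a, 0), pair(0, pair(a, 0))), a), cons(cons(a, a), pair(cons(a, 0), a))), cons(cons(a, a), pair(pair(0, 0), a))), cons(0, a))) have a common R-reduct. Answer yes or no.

Reduce t₁ = pair(pair(0, a), cons(cons(pair(0, 0), cons(0, g(cons(0, 0), cons(cons(a, a), pair(cons(a, 0), a))))), pair(cons(a, 0), cons(g(cons(0, cons(0, a)), cons(cons(a, a), pair(cons(0, 0), a))), a)))):
1. pair(pair(0, a), cons(cons(pair(0, 0), cons(0, g(cons(0, 0), cons(cons(a, a), pair(cons(a, 0), a))))), pair(cons(a, 0), cons(g(cons(0, cons(0, a)), cons(cons(a, a), pair(cons(0, 0), a))), a))))  →  pair(pair(0, a), cons(cons(pair(0, 0), cons(0, 0)), pair(cons(a, 0), cons(g(cons(0, cons(0, a)), cons(cons(a, a), pair(cons(0, 0), a))), a))))   [R4 at 2.1.2.2]
2. pair(pair(0, a), cons(cons(pair(0, 0), cons(0, 0)), pair(cons(a, 0), cons(g(cons(0, cons(0, a)), cons(cons(a, a), pair(cons(0, 0), a))), a))))  →  pair(pair(0, a), cons(cons(pair(0, 0), cons(0, 0)), pair(cons(a, 0), cons(0, a))))   [R4 at 2.2.2.1]

Reduce t₂ = cons(cons(0, a), pair(g(g(cons(cons(cons(a, 0), pair(0, pair(a, 0))), a), cons(cons(a, a), pair(cons(a, 0), a))), cons(cons(a, a), pair(pair(0, 0), a))), cons(0, a))):
1. cons(cons(0, a), pair(g(g(cons(cons(cons(a, 0), pair(0, pair(a, 0))), a), cons(cons(a, a), pair(cons(a, 0), a))), cons(cons(a, a), pair(pair(0, 0), a))), cons(0, a)))  →  cons(cons(0, a), pair(g(cons(cons(a, 0), pair(0, pair(a, 0))), cons(cons(a, a), pair(pair(0, 0), a))), cons(0, a)))   [R4 at 2.1.1]
2. cons(cons(0, a), pair(g(cons(cons(a, 0), pair(0, pair(a, 0))), cons(cons(a, a), pair(pair(0, 0), a))), cons(0, a)))  →  cons(cons(0, a), pair(cons(a, 0), cons(0, a)))   [R4 at 2.1]

no — NF(t₁) = pair(pair(0, a), cons(cons(pair(0, 0), cons(0, 0)), pair(cons(a, 0), cons(0, a)))), NF(t₂) = cons(cons(0, a), pair(cons(a, 0), cons(0, a)))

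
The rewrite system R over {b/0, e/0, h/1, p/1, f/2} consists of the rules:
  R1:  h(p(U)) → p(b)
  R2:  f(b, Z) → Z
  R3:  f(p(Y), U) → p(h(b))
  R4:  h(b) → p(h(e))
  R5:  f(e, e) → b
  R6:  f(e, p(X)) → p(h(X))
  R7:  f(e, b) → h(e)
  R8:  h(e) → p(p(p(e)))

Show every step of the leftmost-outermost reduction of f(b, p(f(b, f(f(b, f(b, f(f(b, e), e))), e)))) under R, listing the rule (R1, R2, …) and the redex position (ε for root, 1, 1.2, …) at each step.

p(e)

1. f(b, p(f(b, f(f(b, f(b, f(f(b, e), e))), e))))  →  p(f(b, f(f(b, f(b, f(f(b, e), e))), e)))   [R2 at ε]
2. p(f(b, f(f(b, f(b, f(f(b, e), e))), e)))  →  p(f(f(b, f(b, f(f(b, e), e))), e))   [R2 at 1]
3. p(f(f(b, f(b, f(f(b, e), e))), e))  →  p(f(f(b, f(f(b, e), e)), e))   [R2 at 1.1]
4. p(f(f(b, f(f(b, e), e)), e))  →  p(f(f(f(b, e), e), e))   [R2 at 1.1]
5. p(f(f(f(b, e), e), e))  →  p(f(f(e, e), e))   [R2 at 1.1.1]
6. p(f(f(e, e), e))  →  p(f(b, e))   [R5 at 1.1]
7. p(f(b, e))  →  p(e)   [R2 at 1]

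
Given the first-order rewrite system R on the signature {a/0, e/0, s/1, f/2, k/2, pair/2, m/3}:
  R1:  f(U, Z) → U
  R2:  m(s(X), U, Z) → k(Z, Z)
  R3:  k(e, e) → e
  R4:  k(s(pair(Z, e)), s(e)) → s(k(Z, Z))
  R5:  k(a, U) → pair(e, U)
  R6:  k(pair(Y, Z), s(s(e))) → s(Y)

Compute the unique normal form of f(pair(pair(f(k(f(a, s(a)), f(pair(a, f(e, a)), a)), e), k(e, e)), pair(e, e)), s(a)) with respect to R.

pair(pair(pair(e, pair(a, e)), e), pair(e, e))

1. f(pair(pair(f(k(f(a, s(a)), f(pair(a, f(e, a)), a)), e), k(e, e)), pair(e, e)), s(a))  →  pair(pair(f(k(f(a, s(a)), f(pair(a, f(e, a)), a)), e), k(e, e)), pair(e, e))   [R1 at ε]
2. pair(pair(f(k(f(a, s(a)), f(pair(a, f(e, a)), a)), e), k(e, e)), pair(e, e))  →  pair(pair(k(f(a, s(a)), f(pair(a, f(e, a)), a)), k(e, e)), pair(e, e))   [R1 at 1.1]
3. pair(pair(k(f(a, s(a)), f(pair(a, f(e, a)), a)), k(e, e)), pair(e, e))  →  pair(pair(k(a, f(pair(a, f(e, a)), a)), k(e, e)), pair(e, e))   [R1 at 1.1.1]
4. pair(pair(k(a, f(pair(a, f(e, a)), a)), k(e, e)), pair(e, e))  →  pair(pair(pair(e, f(pair(a, f(e, a)), a)), k(e, e)), pair(e, e))   [R5 at 1.1]
5. pair(pair(pair(e, f(pair(a, f(e, a)), a)), k(e, e)), pair(e, e))  →  pair(pair(pair(e, pair(a, f(e, a))), k(e, e)), pair(e, e))   [R1 at 1.1.2]
6. pair(pair(pair(e, pair(a, f(e, a))), k(e, e)), pair(e, e))  →  pair(pair(pair(e, pair(a, e)), k(e, e)), pair(e, e))   [R1 at 1.1.2.2]
7. pair(pair(pair(e, pair(a, e)), k(e, e)), pair(e, e))  →  pair(pair(pair(e, pair(a, e)), e), pair(e, e))   [R3 at 1.2]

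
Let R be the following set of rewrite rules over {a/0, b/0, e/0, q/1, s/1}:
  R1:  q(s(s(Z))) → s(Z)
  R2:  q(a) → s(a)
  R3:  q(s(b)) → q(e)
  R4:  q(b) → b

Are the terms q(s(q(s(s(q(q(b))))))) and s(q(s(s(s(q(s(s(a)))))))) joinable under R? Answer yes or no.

no — NF(t₁) = s(b), NF(t₂) = s(s(s(s(a))))

Reduce t₁ = q(s(q(s(s(q(q(b))))))):
1. q(s(q(s(s(q(q(b)))))))  →  q(s(s(q(q(b)))))   [R1 at 1.1]
2. q(s(s(q(q(b)))))  →  s(q(q(b)))   [R1 at ε]
3. s(q(q(b)))  →  s(q(b))   [R4 at 1.1]
4. s(q(b))  →  s(b)   [R4 at 1]

Reduce t₂ = s(q(s(s(s(q(s(s(a)))))))):
1. s(q(s(s(s(q(s(s(a))))))))  →  s(s(s(q(s(s(a))))))   [R1 at 1]
2. s(s(s(q(s(s(a))))))  →  s(s(s(s(a))))   [R1 at 1.1.1]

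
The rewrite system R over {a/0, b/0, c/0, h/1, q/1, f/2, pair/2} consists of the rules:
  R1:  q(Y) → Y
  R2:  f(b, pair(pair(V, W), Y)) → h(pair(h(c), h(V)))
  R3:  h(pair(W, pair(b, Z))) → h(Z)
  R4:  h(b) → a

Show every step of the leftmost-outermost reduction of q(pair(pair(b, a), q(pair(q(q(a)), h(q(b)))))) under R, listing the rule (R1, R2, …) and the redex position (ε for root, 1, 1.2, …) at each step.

1. q(pair(pair(b, a), q(pair(q(q(a)), h(q(b))))))  →  pair(pair(b, a), q(pair(q(q(a)), h(q(b)))))   [R1 at ε]
2. pair(pair(b, a), q(pair(q(q(a)), h(q(b)))))  →  pair(pair(b, a), pair(q(q(a)), h(q(b))))   [R1 at 2]
3. pair(pair(b, a), pair(q(q(a)), h(q(b))))  →  pair(pair(b, a), pair(q(a), h(q(b))))   [R1 at 2.1]
4. pair(pair(b, a), pair(q(a), h(q(b))))  →  pair(pair(b, a), pair(a, h(q(b))))   [R1 at 2.1]
5. pair(pair(b, a), pair(a, h(q(b))))  →  pair(pair(b, a), pair(a, h(b)))   [R1 at 2.2.1]
6. pair(pair(b, a), pair(a, h(b)))  →  pair(pair(b, a), pair(a, a))   [R4 at 2.2]

pair(pair(b, a), pair(a, a))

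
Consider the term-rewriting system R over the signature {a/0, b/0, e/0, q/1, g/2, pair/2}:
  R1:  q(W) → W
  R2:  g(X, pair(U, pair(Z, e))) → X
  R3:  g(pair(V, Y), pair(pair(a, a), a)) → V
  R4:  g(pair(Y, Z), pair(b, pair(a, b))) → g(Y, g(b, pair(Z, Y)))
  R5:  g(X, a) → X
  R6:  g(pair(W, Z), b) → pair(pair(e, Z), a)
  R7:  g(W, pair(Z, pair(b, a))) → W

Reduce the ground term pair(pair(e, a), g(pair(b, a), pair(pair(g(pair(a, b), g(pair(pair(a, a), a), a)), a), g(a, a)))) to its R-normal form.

pair(pair(e, a), b)

1. pair(pair(e, a), g(pair(b, a), pair(pair(g(pair(a, b), g(pair(pair(a, a), a), a)), a), g(a, a))))  →  pair(pair(e, a), g(pair(b, a), pair(pair(g(pair(a, b), pair(pair(a, a), a)), a), g(a, a))))   [R5 at 2.2.1.1.2]
2. pair(pair(e, a), g(pair(b, a), pair(pair(g(pair(a, b), pair(pair(a, a), a)), a), g(a, a))))  →  pair(pair(e, a), g(pair(b, a), pair(pair(a, a), g(a, a))))   [R3 at 2.2.1.1]
3. pair(pair(e, a), g(pair(b, a), pair(pair(a, a), g(a, a))))  →  pair(pair(e, a), g(pair(b, a), pair(pair(a, a), a)))   [R5 at 2.2.2]
4. pair(pair(e, a), g(pair(b, a), pair(pair(a, a), a)))  →  pair(pair(e, a), b)   [R3 at 2]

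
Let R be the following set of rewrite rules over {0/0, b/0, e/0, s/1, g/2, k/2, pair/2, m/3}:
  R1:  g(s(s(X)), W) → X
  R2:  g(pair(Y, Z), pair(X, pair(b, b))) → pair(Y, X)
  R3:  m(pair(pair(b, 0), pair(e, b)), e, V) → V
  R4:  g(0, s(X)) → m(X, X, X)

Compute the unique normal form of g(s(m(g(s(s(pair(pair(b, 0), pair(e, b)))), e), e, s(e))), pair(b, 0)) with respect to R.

e

1. g(s(m(g(s(s(pair(pair(b, 0), pair(e, b)))), e), e, s(e))), pair(b, 0))  →  g(s(m(pair(pair(b, 0), pair(e, b)), e, s(e))), pair(b, 0))   [R1 at 1.1.1]
2. g(s(m(pair(pair(b, 0), pair(e, b)), e, s(e))), pair(b, 0))  →  g(s(s(e)), pair(b, 0))   [R3 at 1.1]
3. g(s(s(e)), pair(b, 0))  →  e   [R1 at ε]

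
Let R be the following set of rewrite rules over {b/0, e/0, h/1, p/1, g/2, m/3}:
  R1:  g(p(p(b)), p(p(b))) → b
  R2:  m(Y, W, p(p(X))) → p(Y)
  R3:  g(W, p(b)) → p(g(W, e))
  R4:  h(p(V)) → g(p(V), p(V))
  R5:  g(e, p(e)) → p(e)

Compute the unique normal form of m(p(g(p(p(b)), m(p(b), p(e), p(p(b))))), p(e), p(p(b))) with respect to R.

1. m(p(g(p(p(b)), m(p(b), p(e), p(p(b))))), p(e), p(p(b)))  →  p(p(g(p(p(b)), m(p(b), p(e), p(p(b))))))   [R2 at ε]
2. p(p(g(p(p(b)), m(p(b), p(e), p(p(b))))))  →  p(p(g(p(p(b)), p(p(b)))))   [R2 at 1.1.2]
3. p(p(g(p(p(b)), p(p(b)))))  →  p(p(b))   [R1 at 1.1]

p(p(b))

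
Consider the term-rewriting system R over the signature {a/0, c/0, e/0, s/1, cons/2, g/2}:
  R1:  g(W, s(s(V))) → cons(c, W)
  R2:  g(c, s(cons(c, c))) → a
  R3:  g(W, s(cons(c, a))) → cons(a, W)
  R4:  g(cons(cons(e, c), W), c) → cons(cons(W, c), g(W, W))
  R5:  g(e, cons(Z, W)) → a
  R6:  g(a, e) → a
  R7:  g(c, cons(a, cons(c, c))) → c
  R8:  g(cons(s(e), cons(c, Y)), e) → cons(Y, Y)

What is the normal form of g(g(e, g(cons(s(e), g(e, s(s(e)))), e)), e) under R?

1. g(g(e, g(cons(s(e), g(e, s(s(e)))), e)), e)  →  g(g(e, g(cons(s(e), cons(c, e)), e)), e)   [R1 at 1.2.1.2]
2. g(g(e, g(cons(s(e), cons(c, e)), e)), e)  →  g(g(e, cons(e, e)), e)   [R8 at 1.2]
3. g(g(e, cons(e, e)), e)  →  g(a, e)   [R5 at 1]
4. g(a, e)  →  a   [R6 at ε]

a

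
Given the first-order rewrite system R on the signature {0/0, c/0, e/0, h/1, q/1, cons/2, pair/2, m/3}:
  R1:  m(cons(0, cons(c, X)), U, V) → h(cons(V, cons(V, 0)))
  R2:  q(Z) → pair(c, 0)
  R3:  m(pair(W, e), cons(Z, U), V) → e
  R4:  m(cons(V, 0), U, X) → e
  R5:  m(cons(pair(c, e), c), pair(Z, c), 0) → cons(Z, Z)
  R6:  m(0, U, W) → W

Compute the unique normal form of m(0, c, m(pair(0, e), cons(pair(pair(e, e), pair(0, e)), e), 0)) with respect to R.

1. m(0, c, m(pair(0, e), cons(pair(pair(e, e), pair(0, e)), e), 0))  →  m(pair(0, e), cons(pair(pair(e, e), pair(0, e)), e), 0)   [R6 at ε]
2. m(pair(0, e), cons(pair(pair(e, e), pair(0, e)), e), 0)  →  e   [R3 at ε]

e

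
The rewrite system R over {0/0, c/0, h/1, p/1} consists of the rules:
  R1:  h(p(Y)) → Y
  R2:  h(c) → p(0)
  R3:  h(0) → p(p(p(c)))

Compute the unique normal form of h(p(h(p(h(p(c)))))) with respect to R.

1. h(p(h(p(h(p(c))))))  →  h(p(h(p(c))))   [R1 at ε]
2. h(p(h(p(c))))  →  h(p(c))   [R1 at ε]
3. h(p(c))  →  c   [R1 at ε]

c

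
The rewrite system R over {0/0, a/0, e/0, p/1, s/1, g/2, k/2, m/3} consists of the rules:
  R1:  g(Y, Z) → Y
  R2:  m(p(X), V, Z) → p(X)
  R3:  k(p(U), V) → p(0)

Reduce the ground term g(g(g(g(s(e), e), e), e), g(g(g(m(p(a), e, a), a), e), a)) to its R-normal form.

1. g(g(g(g(s(e), e), e), e), g(g(g(m(p(a), e, a), a), e), a))  →  g(g(g(s(e), e), e), e)   [R1 at ε]
2. g(g(g(s(e), e), e), e)  →  g(g(s(e), e), e)   [R1 at ε]
3. g(g(s(e), e), e)  →  g(s(e), e)   [R1 at ε]
4. g(s(e), e)  →  s(e)   [R1 at ε]

s(e)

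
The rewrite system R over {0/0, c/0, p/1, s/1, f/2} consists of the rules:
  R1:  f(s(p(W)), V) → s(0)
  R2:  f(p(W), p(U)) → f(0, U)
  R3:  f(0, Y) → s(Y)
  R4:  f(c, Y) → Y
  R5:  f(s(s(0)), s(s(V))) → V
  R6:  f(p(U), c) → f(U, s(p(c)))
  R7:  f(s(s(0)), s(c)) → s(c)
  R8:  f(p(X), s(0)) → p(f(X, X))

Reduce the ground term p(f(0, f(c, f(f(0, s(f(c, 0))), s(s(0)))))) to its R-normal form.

p(s(0))

1. p(f(0, f(c, f(f(0, s(f(c, 0))), s(s(0))))))  →  p(s(f(c, f(f(0, s(f(c, 0))), s(s(0))))))   [R3 at 1]
2. p(s(f(c, f(f(0, s(f(c, 0))), s(s(0))))))  →  p(s(f(f(0, s(f(c, 0))), s(s(0)))))   [R4 at 1.1]
3. p(s(f(f(0, s(f(c, 0))), s(s(0)))))  →  p(s(f(s(s(f(c, 0))), s(s(0)))))   [R3 at 1.1.1]
4. p(s(f(s(s(f(c, 0))), s(s(0)))))  →  p(s(f(s(s(0)), s(s(0)))))   [R4 at 1.1.1.1.1]
5. p(s(f(s(s(0)), s(s(0)))))  →  p(s(0))   [R5 at 1.1]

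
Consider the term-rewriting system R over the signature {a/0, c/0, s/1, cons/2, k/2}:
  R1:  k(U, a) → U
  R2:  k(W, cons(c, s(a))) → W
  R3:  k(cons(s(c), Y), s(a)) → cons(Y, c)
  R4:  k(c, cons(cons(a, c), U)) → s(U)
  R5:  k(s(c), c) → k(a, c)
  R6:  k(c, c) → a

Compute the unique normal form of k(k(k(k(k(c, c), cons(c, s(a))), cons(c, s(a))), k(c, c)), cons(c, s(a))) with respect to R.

1. k(k(k(k(k(c, c), cons(c, s(a))), cons(c, s(a))), k(c, c)), cons(c, s(a)))  →  k(k(k(k(c, c), cons(c, s(a))), cons(c, s(a))), k(c, c))   [R2 at ε]
2. k(k(k(k(c, c), cons(c, s(a))), cons(c, s(a))), k(c, c))  →  k(k(k(c, c), cons(c, s(a))), k(c, c))   [R2 at 1]
3. k(k(k(c, c), cons(c, s(a))), k(c, c))  →  k(k(c, c), k(c, c))   [R2 at 1]
4. k(k(c, c), k(c, c))  →  k(a, k(c, c))   [R6 at 1]
5. k(a, k(c, c))  →  k(a, a)   [R6 at 2]
6. k(a, a)  →  a   [R1 at ε]

a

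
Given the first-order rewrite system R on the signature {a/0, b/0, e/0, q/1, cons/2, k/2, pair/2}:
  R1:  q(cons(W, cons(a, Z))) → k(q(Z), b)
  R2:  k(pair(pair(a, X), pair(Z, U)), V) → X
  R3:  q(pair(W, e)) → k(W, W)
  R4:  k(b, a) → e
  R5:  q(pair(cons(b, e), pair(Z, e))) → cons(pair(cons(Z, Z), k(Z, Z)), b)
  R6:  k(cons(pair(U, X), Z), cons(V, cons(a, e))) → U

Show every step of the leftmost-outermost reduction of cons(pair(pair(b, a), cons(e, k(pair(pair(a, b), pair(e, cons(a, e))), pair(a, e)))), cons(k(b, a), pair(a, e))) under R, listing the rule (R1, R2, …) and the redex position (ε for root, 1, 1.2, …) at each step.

1. cons(pair(pair(b, a), cons(e, k(pair(pair(a, b), pair(e, cons(a, e))), pair(a, e)))), cons(k(b, a), pair(a, e)))  →  cons(pair(pair(b, a), cons(e, b)), cons(k(b, a), pair(a, e)))   [R2 at 1.2.2]
2. cons(pair(pair(b, a), cons(e, b)), cons(k(b, a), pair(a, e)))  →  cons(pair(pair(b, a), cons(e, b)), cons(e, pair(a, e)))   [R4 at 2.1]

cons(pair(pair(b, a), cons(e, b)), cons(e, pair(a, e)))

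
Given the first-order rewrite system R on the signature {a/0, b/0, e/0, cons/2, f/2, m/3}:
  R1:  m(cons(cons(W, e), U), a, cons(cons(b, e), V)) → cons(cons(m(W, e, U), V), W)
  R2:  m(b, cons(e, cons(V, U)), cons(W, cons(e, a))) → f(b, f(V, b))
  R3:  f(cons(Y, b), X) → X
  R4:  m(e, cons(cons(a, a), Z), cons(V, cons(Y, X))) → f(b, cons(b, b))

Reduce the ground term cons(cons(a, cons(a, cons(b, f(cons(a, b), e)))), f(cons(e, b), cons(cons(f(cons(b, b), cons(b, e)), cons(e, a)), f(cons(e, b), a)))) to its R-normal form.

1. cons(cons(a, cons(a, cons(b, f(cons(a, b), e)))), f(cons(e, b), cons(cons(f(cons(b, b), cons(b, e)), cons(e, a)), f(cons(e, b), a))))  →  cons(cons(a, cons(a, cons(b, e))), f(cons(e, b), cons(cons(f(cons(b, b), cons(b, e)), cons(e, a)), f(cons(e, b), a))))   [R3 at 1.2.2.2]
2. cons(cons(a, cons(a, cons(b, e))), f(cons(e, b), cons(cons(f(cons(b, b), cons(b, e)), cons(e, a)), f(cons(e, b), a))))  →  cons(cons(a, cons(a, cons(b, e))), cons(cons(f(cons(b, b), cons(b, e)), cons(e, a)), f(cons(e, b), a)))   [R3 at 2]
3. cons(cons(a, cons(a, cons(b, e))), cons(cons(f(cons(b, b), cons(b, e)), cons(e, a)), f(cons(e, b), a)))  →  cons(cons(a, cons(a, cons(b, e))), cons(cons(cons(b, e), cons(e, a)), f(cons(e, b), a)))   [R3 at 2.1.1]
4. cons(cons(a, cons(a, cons(b, e))), cons(cons(cons(b, e), cons(e, a)), f(cons(e, b), a)))  →  cons(cons(a, cons(a, cons(b, e))), cons(cons(cons(b, e), cons(e, a)), a))   [R3 at 2.2]

cons(cons(a, cons(a, cons(b, e))), cons(cons(cons(b, e), cons(e, a)), a))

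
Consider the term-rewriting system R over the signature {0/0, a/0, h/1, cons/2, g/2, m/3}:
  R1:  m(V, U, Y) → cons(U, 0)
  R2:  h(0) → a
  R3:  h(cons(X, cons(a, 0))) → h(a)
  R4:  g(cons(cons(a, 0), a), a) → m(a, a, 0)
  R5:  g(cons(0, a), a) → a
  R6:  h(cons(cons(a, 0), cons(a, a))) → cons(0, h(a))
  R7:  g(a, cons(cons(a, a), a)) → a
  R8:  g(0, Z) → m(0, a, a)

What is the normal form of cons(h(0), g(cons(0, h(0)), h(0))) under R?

1. cons(h(0), g(cons(0, h(0)), h(0)))  →  cons(a, g(cons(0, h(0)), h(0)))   [R2 at 1]
2. cons(a, g(cons(0, h(0)), h(0)))  →  cons(a, g(cons(0, a), h(0)))   [R2 at 2.1.2]
3. cons(a, g(cons(0, a), h(0)))  →  cons(a, g(cons(0, a), a))   [R2 at 2.2]
4. cons(a, g(cons(0, a), a))  →  cons(a, a)   [R5 at 2]

cons(a, a)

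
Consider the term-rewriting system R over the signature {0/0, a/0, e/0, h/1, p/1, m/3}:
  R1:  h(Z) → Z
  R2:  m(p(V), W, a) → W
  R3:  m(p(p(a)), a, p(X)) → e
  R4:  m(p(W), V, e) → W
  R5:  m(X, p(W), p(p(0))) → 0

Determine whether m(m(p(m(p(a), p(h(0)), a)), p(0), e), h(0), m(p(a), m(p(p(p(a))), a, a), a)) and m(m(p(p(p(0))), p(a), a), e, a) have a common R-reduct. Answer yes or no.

Reduce t₁ = m(m(p(m(p(a), p(h(0)), a)), p(0), e), h(0), m(p(a), m(p(p(p(a))), a, a), a)):
1. m(m(p(m(p(a), p(h(0)), a)), p(0), e), h(0), m(p(a), m(p(p(p(a))), a, a), a))  →  m(m(p(a), p(h(0)), a), h(0), m(p(a), m(p(p(p(a))), a, a), a))   [R4 at 1]
2. m(m(p(a), p(h(0)), a), h(0), m(p(a), m(p(p(p(a))), a, a), a))  →  m(p(h(0)), h(0), m(p(a), m(p(p(p(a))), a, a), a))   [R2 at 1]
3. m(p(h(0)), h(0), m(p(a), m(p(p(p(a))), a, a), a))  →  m(p(0), h(0), m(p(a), m(p(p(p(a))), a, a), a))   [R1 at 1.1]
4. m(p(0), h(0), m(p(a), m(p(p(p(a))), a, a), a))  →  m(p(0), 0, m(p(a), m(p(p(p(a))), a, a), a))   [R1 at 2]
5. m(p(0), 0, m(p(a), m(p(p(p(a))), a, a), a))  →  m(p(0), 0, m(p(p(p(a))), a, a))   [R2 at 3]
6. m(p(0), 0, m(p(p(p(a))), a, a))  →  m(p(0), 0, a)   [R2 at 3]
7. m(p(0), 0, a)  →  0   [R2 at ε]

Reduce t₂ = m(m(p(p(p(0))), p(a), a), e, a):
1. m(m(p(p(p(0))), p(a), a), e, a)  →  m(p(a), e, a)   [R2 at 1]
2. m(p(a), e, a)  →  e   [R2 at ε]

no — NF(t₁) = 0, NF(t₂) = e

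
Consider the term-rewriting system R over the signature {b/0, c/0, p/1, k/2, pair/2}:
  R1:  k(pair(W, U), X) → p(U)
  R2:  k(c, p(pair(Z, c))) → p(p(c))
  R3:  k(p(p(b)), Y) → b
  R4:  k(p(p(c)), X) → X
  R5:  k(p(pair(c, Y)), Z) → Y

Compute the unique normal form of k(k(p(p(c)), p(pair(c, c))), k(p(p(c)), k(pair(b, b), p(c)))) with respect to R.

c

1. k(k(p(p(c)), p(pair(c, c))), k(p(p(c)), k(pair(b, b), p(c))))  →  k(p(pair(c, c)), k(p(p(c)), k(pair(b, b), p(c))))   [R4 at 1]
2. k(p(pair(c, c)), k(p(p(c)), k(pair(b, b), p(c))))  →  c   [R5 at ε]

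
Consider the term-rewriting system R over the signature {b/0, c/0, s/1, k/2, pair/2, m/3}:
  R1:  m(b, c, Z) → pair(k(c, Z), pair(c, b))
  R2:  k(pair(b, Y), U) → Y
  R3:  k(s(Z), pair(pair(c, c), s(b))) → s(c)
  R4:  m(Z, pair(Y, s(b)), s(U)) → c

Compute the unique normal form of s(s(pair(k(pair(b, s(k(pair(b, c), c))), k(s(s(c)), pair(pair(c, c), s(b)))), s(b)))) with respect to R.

s(s(pair(s(c), s(b))))

1. s(s(pair(k(pair(b, s(k(pair(b, c), c))), k(s(s(c)), pair(pair(c, c), s(b)))), s(b))))  →  s(s(pair(s(k(pair(b, c), c)), s(b))))   [R2 at 1.1.1]
2. s(s(pair(s(k(pair(b, c), c)), s(b))))  →  s(s(pair(s(c), s(b))))   [R2 at 1.1.1.1]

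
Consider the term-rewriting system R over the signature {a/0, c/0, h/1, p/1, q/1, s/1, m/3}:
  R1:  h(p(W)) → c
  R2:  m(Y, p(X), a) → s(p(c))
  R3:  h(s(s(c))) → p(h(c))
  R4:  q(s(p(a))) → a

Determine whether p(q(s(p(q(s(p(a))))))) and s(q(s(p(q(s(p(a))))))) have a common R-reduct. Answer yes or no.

Reduce t₁ = p(q(s(p(q(s(p(a))))))):
1. p(q(s(p(q(s(p(a)))))))  →  p(q(s(p(a))))   [R4 at 1.1.1.1]
2. p(q(s(p(a))))  →  p(a)   [R4 at 1]

Reduce t₂ = s(q(s(p(q(s(p(a))))))):
1. s(q(s(p(q(s(p(a)))))))  →  s(q(s(p(a))))   [R4 at 1.1.1.1]
2. s(q(s(p(a))))  →  s(a)   [R4 at 1]

no — NF(t₁) = p(a), NF(t₂) = s(a)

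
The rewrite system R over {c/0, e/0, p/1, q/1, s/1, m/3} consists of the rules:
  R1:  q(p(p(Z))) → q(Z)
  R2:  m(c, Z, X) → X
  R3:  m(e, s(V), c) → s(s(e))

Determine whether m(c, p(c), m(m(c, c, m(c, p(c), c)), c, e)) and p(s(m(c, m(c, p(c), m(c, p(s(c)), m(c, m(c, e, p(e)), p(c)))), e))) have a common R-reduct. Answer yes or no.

Reduce t₁ = m(c, p(c), m(m(c, c, m(c, p(c), c)), c, e)):
1. m(c, p(c), m(m(c, c, m(c, p(c), c)), c, e))  →  m(m(c, c, m(c, p(c), c)), c, e)   [R2 at ε]
2. m(m(c, c, m(c, p(c), c)), c, e)  →  m(m(c, p(c), c), c, e)   [R2 at 1]
3. m(m(c, p(c), c), c, e)  →  m(c, c, e)   [R2 at 1]
4. m(c, c, e)  →  e   [R2 at ε]

Reduce t₂ = p(s(m(c, m(c, p(c), m(c, p(s(c)), m(c, m(c, e, p(e)), p(c)))), e))):
1. p(s(m(c, m(c, p(c), m(c, p(s(c)), m(c, m(c, e, p(e)), p(c)))), e)))  →  p(s(e))   [R2 at 1.1]

no — NF(t₁) = e, NF(t₂) = p(s(e))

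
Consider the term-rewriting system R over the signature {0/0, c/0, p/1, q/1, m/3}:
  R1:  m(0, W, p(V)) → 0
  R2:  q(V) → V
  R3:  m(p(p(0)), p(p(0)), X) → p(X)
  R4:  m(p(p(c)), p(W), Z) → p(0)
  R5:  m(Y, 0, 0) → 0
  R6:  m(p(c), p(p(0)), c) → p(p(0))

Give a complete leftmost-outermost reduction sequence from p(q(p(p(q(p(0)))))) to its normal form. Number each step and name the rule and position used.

p(p(p(p(0))))

1. p(q(p(p(q(p(0))))))  →  p(p(p(q(p(0)))))   [R2 at 1]
2. p(p(p(q(p(0)))))  →  p(p(p(p(0))))   [R2 at 1.1.1]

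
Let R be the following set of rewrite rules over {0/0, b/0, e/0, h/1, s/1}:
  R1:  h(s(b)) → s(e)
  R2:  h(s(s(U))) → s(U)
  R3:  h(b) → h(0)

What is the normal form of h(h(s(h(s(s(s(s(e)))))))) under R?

s(s(e))

1. h(h(s(h(s(s(s(s(e))))))))  →  h(h(s(s(s(s(e))))))   [R2 at 1.1.1]
2. h(h(s(s(s(s(e))))))  →  h(s(s(s(e))))   [R2 at 1]
3. h(s(s(s(e))))  →  s(s(e))   [R2 at ε]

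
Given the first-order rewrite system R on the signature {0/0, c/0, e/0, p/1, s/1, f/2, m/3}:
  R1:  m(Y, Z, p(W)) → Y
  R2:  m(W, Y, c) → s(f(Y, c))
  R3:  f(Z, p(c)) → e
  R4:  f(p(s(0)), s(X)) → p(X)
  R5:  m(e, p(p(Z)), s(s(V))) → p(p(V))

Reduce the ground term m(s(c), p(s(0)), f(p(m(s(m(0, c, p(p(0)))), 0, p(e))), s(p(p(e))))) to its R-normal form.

1. m(s(c), p(s(0)), f(p(m(s(m(0, c, p(p(0)))), 0, p(e))), s(p(p(e)))))  →  m(s(c), p(s(0)), f(p(s(m(0, c, p(p(0))))), s(p(p(e)))))   [R1 at 3.1.1]
2. m(s(c), p(s(0)), f(p(s(m(0, c, p(p(0))))), s(p(p(e)))))  →  m(s(c), p(s(0)), f(p(s(0)), s(p(p(e)))))   [R1 at 3.1.1.1]
3. m(s(c), p(s(0)), f(p(s(0)), s(p(p(e)))))  →  m(s(c), p(s(0)), p(p(p(e))))   [R4 at 3]
4. m(s(c), p(s(0)), p(p(p(e))))  →  s(c)   [R1 at ε]

s(c)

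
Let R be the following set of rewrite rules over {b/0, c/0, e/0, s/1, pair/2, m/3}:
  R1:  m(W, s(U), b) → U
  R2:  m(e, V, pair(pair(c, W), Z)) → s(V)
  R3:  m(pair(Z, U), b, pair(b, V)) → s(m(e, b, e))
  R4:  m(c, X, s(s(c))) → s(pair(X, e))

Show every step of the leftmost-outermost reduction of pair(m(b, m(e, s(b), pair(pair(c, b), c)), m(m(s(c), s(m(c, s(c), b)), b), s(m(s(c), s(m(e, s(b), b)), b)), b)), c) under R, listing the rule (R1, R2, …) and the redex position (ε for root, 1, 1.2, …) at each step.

1. pair(m(b, m(e, s(b), pair(pair(c, b), c)), m(m(s(c), s(m(c, s(c), b)), b), s(m(s(c), s(m(e, s(b), b)), b)), b)), c)  →  pair(m(b, s(s(b)), m(m(s(c), s(m(c, s(c), b)), b), s(m(s(c), s(m(e, s(b), b)), b)), b)), c)   [R2 at 1.2]
2. pair(m(b, s(s(b)), m(m(s(c), s(m(c, s(c), b)), b), s(m(s(c), s(m(e, s(b), b)), b)), b)), c)  →  pair(m(b, s(s(b)), m(s(c), s(m(e, s(b), b)), b)), c)   [R1 at 1.3]
3. pair(m(b, s(s(b)), m(s(c), s(m(e, s(b), b)), b)), c)  →  pair(m(b, s(s(b)), m(e, s(b), b)), c)   [R1 at 1.3]
4. pair(m(b, s(s(b)), m(e, s(b), b)), c)  →  pair(m(b, s(s(b)), b), c)   [R1 at 1.3]
5. pair(m(b, s(s(b)), b), c)  →  pair(s(b), c)   [R1 at 1]

pair(s(b), c)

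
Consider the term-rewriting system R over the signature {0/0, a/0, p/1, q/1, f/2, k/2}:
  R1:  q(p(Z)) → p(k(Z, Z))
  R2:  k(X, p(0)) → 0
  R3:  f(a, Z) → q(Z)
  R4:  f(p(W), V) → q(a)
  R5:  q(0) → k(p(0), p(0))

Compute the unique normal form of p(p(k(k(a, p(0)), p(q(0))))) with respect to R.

1. p(p(k(k(a, p(0)), p(q(0)))))  →  p(p(k(0, p(q(0)))))   [R2 at 1.1.1]
2. p(p(k(0, p(q(0)))))  →  p(p(k(0, p(k(p(0), p(0))))))   [R5 at 1.1.2.1]
3. p(p(k(0, p(k(p(0), p(0))))))  →  p(p(k(0, p(0))))   [R2 at 1.1.2.1]
4. p(p(k(0, p(0))))  →  p(p(0))   [R2 at 1.1]

p(p(0))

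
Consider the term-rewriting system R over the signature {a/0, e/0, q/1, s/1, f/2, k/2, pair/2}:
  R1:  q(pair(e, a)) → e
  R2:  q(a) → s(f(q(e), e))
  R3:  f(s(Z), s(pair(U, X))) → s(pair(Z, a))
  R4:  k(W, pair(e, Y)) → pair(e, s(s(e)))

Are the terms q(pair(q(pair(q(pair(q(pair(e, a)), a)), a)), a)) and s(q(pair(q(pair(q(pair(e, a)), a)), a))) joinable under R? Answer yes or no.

no — NF(t₁) = e, NF(t₂) = s(e)

Reduce t₁ = q(pair(q(pair(q(pair(q(pair(e, a)), a)), a)), a)):
1. q(pair(q(pair(q(pair(q(pair(e, a)), a)), a)), a))  →  q(pair(q(pair(q(pair(e, a)), a)), a))   [R1 at 1.1.1.1.1.1]
2. q(pair(q(pair(q(pair(e, a)), a)), a))  →  q(pair(q(pair(e, a)), a))   [R1 at 1.1.1.1]
3. q(pair(q(pair(e, a)), a))  →  q(pair(e, a))   [R1 at 1.1]
4. q(pair(e, a))  →  e   [R1 at ε]

Reduce t₂ = s(q(pair(q(pair(q(pair(e, a)), a)), a))):
1. s(q(pair(q(pair(q(pair(e, a)), a)), a)))  →  s(q(pair(q(pair(e, a)), a)))   [R1 at 1.1.1.1.1]
2. s(q(pair(q(pair(e, a)), a)))  →  s(q(pair(e, a)))   [R1 at 1.1.1]
3. s(q(pair(e, a)))  →  s(e)   [R1 at 1]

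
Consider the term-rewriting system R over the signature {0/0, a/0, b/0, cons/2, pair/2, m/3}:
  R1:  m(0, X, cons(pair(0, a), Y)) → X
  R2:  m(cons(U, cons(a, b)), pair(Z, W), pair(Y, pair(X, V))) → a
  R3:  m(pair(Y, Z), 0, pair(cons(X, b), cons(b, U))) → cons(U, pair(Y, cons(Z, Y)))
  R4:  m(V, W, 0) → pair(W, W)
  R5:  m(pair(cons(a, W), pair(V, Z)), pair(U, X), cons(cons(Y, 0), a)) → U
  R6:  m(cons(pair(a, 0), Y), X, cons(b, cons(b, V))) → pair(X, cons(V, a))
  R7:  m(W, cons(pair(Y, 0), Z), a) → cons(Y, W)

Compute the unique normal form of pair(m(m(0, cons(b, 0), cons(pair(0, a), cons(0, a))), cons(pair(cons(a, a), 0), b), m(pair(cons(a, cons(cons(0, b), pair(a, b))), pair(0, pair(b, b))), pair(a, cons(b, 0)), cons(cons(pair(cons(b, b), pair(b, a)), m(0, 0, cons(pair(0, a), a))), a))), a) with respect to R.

1. pair(m(m(0, cons(b, 0), cons(pair(0, a), cons(0, a))), cons(pair(cons(a, a), 0), b), m(pair(cons(a, cons(cons(0, b), pair(a, b))), pair(0, pair(b, b))), pair(a, cons(b, 0)), cons(cons(pair(cons(b, b), pair(b, a)), m(0, 0, cons(pair(0, a), a))), a))), a)  →  pair(m(cons(b, 0), cons(pair(cons(a, a), 0), b), m(pair(cons(a, cons(cons(0, b), pair(a, b))), pair(0, pair(b, b))), pair(a, cons(b, 0)), cons(cons(pair(cons(b, b), pair(b, a)), m(0, 0, cons(pair(0, a), a))), a))), a)   [R1 at 1.1]
2. pair(m(cons(b, 0), cons(pair(cons(a, a), 0), b), m(pair(cons(a, cons(cons(0, b), pair(a, b))), pair(0, pair(b, b))), pair(a, cons(b, 0)), cons(cons(pair(cons(b, b), pair(b, a)), m(0, 0, cons(pair(0, a), a))), a))), a)  →  pair(m(cons(b, 0), cons(pair(cons(a, a), 0), b), m(pair(cons(a, cons(cons(0, b), pair(a, b))), pair(0, pair(b, b))), pair(a, cons(b, 0)), cons(cons(pair(cons(b, b), pair(b, a)), 0), a))), a)   [R1 at 1.3.3.1.2]
3. pair(m(cons(b, 0), cons(pair(cons(a, a), 0), b), m(pair(cons(a, cons(cons(0, b), pair(a, b))), pair(0, pair(b, b))), pair(a, cons(b, 0)), cons(cons(pair(cons(b, b), pair(b, a)), 0), a))), a)  →  pair(m(cons(b, 0), cons(pair(cons(a, a), 0), b), a), a)   [R5 at 1.3]
4. pair(m(cons(b, 0), cons(pair(cons(a, a), 0), b), a), a)  →  pair(cons(cons(a, a), cons(b, 0)), a)   [R7 at 1]

pair(cons(cons(a, a), cons(b, 0)), a)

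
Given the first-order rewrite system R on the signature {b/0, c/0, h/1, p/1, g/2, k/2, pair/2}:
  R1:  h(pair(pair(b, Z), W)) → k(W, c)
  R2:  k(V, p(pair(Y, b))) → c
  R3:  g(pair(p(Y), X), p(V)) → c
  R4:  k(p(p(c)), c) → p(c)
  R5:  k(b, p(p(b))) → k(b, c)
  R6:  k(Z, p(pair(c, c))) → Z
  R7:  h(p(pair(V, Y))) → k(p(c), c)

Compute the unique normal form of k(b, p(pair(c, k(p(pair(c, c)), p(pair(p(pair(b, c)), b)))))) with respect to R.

b

1. k(b, p(pair(c, k(p(pair(c, c)), p(pair(p(pair(b, c)), b))))))  →  k(b, p(pair(c, c)))   [R2 at 2.1.2]
2. k(b, p(pair(c, c)))  →  b   [R6 at ε]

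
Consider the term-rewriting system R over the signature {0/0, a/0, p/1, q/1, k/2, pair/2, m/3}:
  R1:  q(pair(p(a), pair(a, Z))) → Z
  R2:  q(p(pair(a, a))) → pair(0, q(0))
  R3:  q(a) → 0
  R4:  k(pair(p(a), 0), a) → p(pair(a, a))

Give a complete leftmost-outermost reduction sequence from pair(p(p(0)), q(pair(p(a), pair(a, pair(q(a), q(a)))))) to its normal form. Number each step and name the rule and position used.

1. pair(p(p(0)), q(pair(p(a), pair(a, pair(q(a), q(a))))))  →  pair(p(p(0)), pair(q(a), q(a)))   [R1 at 2]
2. pair(p(p(0)), pair(q(a), q(a)))  →  pair(p(p(0)), pair(0, q(a)))   [R3 at 2.1]
3. pair(p(p(0)), pair(0, q(a)))  →  pair(p(p(0)), pair(0, 0))   [R3 at 2.2]

pair(p(p(0)), pair(0, 0))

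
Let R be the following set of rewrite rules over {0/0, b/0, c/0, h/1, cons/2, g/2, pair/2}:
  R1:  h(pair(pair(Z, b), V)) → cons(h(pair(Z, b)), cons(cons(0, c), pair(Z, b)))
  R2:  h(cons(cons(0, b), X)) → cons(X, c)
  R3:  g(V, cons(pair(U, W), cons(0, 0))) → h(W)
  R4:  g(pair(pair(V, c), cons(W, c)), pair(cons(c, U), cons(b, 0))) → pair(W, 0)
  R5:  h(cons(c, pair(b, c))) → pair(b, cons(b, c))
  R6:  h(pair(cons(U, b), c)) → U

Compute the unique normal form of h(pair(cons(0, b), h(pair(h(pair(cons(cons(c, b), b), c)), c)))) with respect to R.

1. h(pair(cons(0, b), h(pair(h(pair(cons(cons(c, b), b), c)), c))))  →  h(pair(cons(0, b), h(pair(cons(c, b), c))))   [R6 at 1.2.1.1]
2. h(pair(cons(0, b), h(pair(cons(c, b), c))))  →  h(pair(cons(0, b), c))   [R6 at 1.2]
3. h(pair(cons(0, b), c))  →  0   [R6 at ε]

0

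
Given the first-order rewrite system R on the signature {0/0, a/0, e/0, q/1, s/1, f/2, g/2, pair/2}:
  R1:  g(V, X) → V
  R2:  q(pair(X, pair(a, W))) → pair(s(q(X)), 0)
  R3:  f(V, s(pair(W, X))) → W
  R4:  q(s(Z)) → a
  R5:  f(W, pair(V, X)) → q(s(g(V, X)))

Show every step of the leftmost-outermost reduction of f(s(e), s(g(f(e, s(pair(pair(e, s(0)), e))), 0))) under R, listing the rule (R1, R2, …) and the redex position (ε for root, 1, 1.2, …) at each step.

e

1. f(s(e), s(g(f(e, s(pair(pair(e, s(0)), e))), 0)))  →  f(s(e), s(f(e, s(pair(pair(e, s(0)), e)))))   [R1 at 2.1]
2. f(s(e), s(f(e, s(pair(pair(e, s(0)), e)))))  →  f(s(e), s(pair(e, s(0))))   [R3 at 2.1]
3. f(s(e), s(pair(e, s(0))))  →  e   [R3 at ε]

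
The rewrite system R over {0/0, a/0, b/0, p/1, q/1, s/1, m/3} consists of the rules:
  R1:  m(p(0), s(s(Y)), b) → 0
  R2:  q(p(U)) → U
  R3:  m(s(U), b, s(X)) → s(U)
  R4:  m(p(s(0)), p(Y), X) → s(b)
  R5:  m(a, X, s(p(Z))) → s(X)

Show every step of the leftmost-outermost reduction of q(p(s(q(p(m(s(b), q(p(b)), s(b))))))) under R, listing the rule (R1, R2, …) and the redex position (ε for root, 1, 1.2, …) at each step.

1. q(p(s(q(p(m(s(b), q(p(b)), s(b)))))))  →  s(q(p(m(s(b), q(p(b)), s(b)))))   [R2 at ε]
2. s(q(p(m(s(b), q(p(b)), s(b)))))  →  s(m(s(b), q(p(b)), s(b)))   [R2 at 1]
3. s(m(s(b), q(p(b)), s(b)))  →  s(m(s(b), b, s(b)))   [R2 at 1.2]
4. s(m(s(b), b, s(b)))  →  s(s(b))   [R3 at 1]

s(s(b))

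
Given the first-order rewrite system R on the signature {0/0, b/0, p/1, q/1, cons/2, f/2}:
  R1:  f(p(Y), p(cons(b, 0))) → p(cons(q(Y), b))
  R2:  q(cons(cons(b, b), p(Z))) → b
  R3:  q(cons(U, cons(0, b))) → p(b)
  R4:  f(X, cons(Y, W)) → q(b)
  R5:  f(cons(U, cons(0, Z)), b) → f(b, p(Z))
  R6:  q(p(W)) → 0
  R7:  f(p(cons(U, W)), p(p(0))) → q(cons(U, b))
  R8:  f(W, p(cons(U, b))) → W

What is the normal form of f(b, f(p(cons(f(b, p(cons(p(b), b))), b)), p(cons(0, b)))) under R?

1. f(b, f(p(cons(f(b, p(cons(p(b), b))), b)), p(cons(0, b))))  →  f(b, p(cons(f(b, p(cons(p(b), b))), b)))   [R8 at 2]
2. f(b, p(cons(f(b, p(cons(p(b), b))), b)))  →  b   [R8 at ε]

b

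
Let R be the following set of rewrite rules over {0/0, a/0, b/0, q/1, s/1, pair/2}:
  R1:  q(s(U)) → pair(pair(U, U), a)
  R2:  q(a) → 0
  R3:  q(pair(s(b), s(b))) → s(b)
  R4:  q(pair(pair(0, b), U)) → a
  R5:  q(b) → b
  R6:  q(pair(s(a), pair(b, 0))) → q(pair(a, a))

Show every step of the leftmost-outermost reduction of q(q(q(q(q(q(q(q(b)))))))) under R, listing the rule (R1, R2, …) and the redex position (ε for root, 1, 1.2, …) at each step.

b

1. q(q(q(q(q(q(q(q(b))))))))  →  q(q(q(q(q(q(q(b)))))))   [R5 at 1.1.1.1.1.1.1]
2. q(q(q(q(q(q(q(b)))))))  →  q(q(q(q(q(q(b))))))   [R5 at 1.1.1.1.1.1]
3. q(q(q(q(q(q(b))))))  →  q(q(q(q(q(b)))))   [R5 at 1.1.1.1.1]
4. q(q(q(q(q(b)))))  →  q(q(q(q(b))))   [R5 at 1.1.1.1]
5. q(q(q(q(b))))  →  q(q(q(b)))   [R5 at 1.1.1]
6. q(q(q(b)))  →  q(q(b))   [R5 at 1.1]
7. q(q(b))  →  q(b)   [R5 at 1]
8. q(b)  →  b   [R5 at ε]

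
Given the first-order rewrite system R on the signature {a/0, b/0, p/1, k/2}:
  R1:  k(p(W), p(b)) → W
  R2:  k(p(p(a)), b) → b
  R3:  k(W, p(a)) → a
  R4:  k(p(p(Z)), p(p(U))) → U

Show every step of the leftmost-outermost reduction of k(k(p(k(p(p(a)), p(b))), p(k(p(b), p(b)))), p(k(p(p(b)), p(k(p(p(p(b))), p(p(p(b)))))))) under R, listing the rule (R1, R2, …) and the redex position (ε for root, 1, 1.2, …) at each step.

1. k(k(p(k(p(p(a)), p(b))), p(k(p(b), p(b)))), p(k(p(p(b)), p(k(p(p(p(b))), p(p(p(b))))))))  →  k(k(p(p(a)), p(k(p(b), p(b)))), p(k(p(p(b)), p(k(p(p(p(b))), p(p(p(b))))))))   [R1 at 1.1.1]
2. k(k(p(p(a)), p(k(p(b), p(b)))), p(k(p(p(b)), p(k(p(p(p(b))), p(p(p(b))))))))  →  k(k(p(p(a)), p(b)), p(k(p(p(b)), p(k(p(p(p(b))), p(p(p(b))))))))   [R1 at 1.2.1]
3. k(k(p(p(a)), p(b)), p(k(p(p(b)), p(k(p(p(p(b))), p(p(p(b))))))))  →  k(p(a), p(k(p(p(b)), p(k(p(p(p(b))), p(p(p(b))))))))   [R1 at 1]
4. k(p(a), p(k(p(p(b)), p(k(p(p(p(b))), p(p(p(b))))))))  →  k(p(a), p(k(p(p(b)), p(p(b)))))   [R4 at 2.1.2.1]
5. k(p(a), p(k(p(p(b)), p(p(b)))))  →  k(p(a), p(b))   [R4 at 2.1]
6. k(p(a), p(b))  →  a   [R1 at ε]

a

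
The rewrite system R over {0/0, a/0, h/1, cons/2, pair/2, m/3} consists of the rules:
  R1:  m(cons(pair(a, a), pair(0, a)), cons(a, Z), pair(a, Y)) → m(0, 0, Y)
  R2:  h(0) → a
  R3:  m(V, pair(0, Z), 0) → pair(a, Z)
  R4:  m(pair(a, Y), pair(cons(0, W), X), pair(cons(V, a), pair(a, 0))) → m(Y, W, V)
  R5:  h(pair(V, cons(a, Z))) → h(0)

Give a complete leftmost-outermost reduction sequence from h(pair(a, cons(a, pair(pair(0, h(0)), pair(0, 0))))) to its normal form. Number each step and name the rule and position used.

1. h(pair(a, cons(a, pair(pair(0, h(0)), pair(0, 0)))))  →  h(0)   [R5 at ε]
2. h(0)  →  a   [R2 at ε]

a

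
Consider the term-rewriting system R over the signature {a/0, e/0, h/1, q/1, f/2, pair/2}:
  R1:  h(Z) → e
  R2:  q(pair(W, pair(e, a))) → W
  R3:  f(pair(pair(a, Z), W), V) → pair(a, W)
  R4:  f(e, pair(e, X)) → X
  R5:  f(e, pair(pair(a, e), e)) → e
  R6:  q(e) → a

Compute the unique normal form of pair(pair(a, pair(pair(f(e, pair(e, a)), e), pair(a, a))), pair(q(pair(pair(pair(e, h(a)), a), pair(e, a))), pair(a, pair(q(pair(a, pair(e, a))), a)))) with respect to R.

pair(pair(a, pair(pair(a, e), pair(a, a))), pair(pair(pair(e, e), a), pair(a, pair(a, a))))

1. pair(pair(a, pair(pair(f(e, pair(e, a)), e), pair(a, a))), pair(q(pair(pair(pair(e, h(a)), a), pair(e, a))), pair(a, pair(q(pair(a, pair(e, a))), a))))  →  pair(pair(a, pair(pair(a, e), pair(a, a))), pair(q(pair(pair(pair(e, h(a)), a), pair(e, a))), pair(a, pair(q(pair(a, pair(e, a))), a))))   [R4 at 1.2.1.1]
2. pair(pair(a, pair(pair(a, e), pair(a, a))), pair(q(pair(pair(pair(e, h(a)), a), pair(e, a))), pair(a, pair(q(pair(a, pair(e, a))), a))))  →  pair(pair(a, pair(pair(a, e), pair(a, a))), pair(pair(pair(e, h(a)), a), pair(a, pair(q(pair(a, pair(e, a))), a))))   [R2 at 2.1]
3. pair(pair(a, pair(pair(a, e), pair(a, a))), pair(pair(pair(e, h(a)), a), pair(a, pair(q(pair(a, pair(e, a))), a))))  →  pair(pair(a, pair(pair(a, e), pair(a, a))), pair(pair(pair(e, e), a), pair(a, pair(q(pair(a, pair(e, a))), a))))   [R1 at 2.1.1.2]
4. pair(pair(a, pair(pair(a, e), pair(a, a))), pair(pair(pair(e, e), a), pair(a, pair(q(pair(a, pair(e, a))), a))))  →  pair(pair(a, pair(pair(a, e), pair(a, a))), pair(pair(pair(e, e), a), pair(a, pair(a, a))))   [R2 at 2.2.2.1]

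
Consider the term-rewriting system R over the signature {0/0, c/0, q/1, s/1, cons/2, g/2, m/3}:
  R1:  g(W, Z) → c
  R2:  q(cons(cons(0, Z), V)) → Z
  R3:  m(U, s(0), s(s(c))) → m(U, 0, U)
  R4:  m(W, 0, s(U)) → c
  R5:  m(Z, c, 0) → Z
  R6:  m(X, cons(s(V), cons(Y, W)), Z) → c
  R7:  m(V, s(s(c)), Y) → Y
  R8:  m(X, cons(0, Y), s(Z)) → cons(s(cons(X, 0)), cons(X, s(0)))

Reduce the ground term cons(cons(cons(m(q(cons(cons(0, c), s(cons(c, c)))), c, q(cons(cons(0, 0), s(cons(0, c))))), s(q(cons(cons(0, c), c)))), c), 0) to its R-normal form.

1. cons(cons(cons(m(q(cons(cons(0, c), s(cons(c, c)))), c, q(cons(cons(0, 0), s(cons(0, c))))), s(q(cons(cons(0, c), c)))), c), 0)  →  cons(cons(cons(m(c, c, q(cons(cons(0, 0), s(cons(0, c))))), s(q(cons(cons(0, c), c)))), c), 0)   [R2 at 1.1.1.1]
2. cons(cons(cons(m(c, c, q(cons(cons(0, 0), s(cons(0, c))))), s(q(cons(cons(0, c), c)))), c), 0)  →  cons(cons(cons(m(c, c, 0), s(q(cons(cons(0, c), c)))), c), 0)   [R2 at 1.1.1.3]
3. cons(cons(cons(m(c, c, 0), s(q(cons(cons(0, c), c)))), c), 0)  →  cons(cons(cons(c, s(q(cons(cons(0, c), c)))), c), 0)   [R5 at 1.1.1]
4. cons(cons(cons(c, s(q(cons(cons(0, c), c)))), c), 0)  →  cons(cons(cons(c, s(c)), c), 0)   [R2 at 1.1.2.1]

cons(cons(cons(c, s(c)), c), 0)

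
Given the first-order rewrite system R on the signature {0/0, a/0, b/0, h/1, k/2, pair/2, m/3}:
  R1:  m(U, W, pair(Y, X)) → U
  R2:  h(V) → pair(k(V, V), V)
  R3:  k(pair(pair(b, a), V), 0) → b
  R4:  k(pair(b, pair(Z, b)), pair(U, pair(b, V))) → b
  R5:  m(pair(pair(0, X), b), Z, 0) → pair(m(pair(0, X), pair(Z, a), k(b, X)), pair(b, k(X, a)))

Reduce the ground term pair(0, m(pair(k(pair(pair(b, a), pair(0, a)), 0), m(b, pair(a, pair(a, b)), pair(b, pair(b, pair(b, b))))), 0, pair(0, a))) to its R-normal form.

pair(0, pair(b, b))

1. pair(0, m(pair(k(pair(pair(b, a), pair(0, a)), 0), m(b, pair(a, pair(a, b)), pair(b, pair(b, pair(b, b))))), 0, pair(0, a)))  →  pair(0, pair(k(pair(pair(b, a), pair(0, a)), 0), m(b, pair(a, pair(a, b)), pair(b, pair(b, pair(b, b))))))   [R1 at 2]
2. pair(0, pair(k(pair(pair(b, a), pair(0, a)), 0), m(b, pair(a, pair(a, b)), pair(b, pair(b, pair(b, b))))))  →  pair(0, pair(b, m(b, pair(a, pair(a, b)), pair(b, pair(b, pair(b, b))))))   [R3 at 2.1]
3. pair(0, pair(b, m(b, pair(a, pair(a, b)), pair(b, pair(b, pair(b, b))))))  →  pair(0, pair(b, b))   [R1 at 2.2]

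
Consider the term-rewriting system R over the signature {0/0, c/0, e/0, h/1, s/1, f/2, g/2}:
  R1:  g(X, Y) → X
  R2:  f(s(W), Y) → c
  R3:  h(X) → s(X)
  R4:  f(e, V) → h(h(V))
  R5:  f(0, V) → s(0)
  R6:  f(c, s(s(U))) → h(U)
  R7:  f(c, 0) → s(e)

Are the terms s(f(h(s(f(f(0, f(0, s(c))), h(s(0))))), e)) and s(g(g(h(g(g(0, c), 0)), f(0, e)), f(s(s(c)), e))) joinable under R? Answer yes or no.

Reduce t₁ = s(f(h(s(f(f(0, f(0, s(c))), h(s(0))))), e)):
1. s(f(h(s(f(f(0, f(0, s(c))), h(s(0))))), e))  →  s(f(s(s(f(f(0, f(0, s(c))), h(s(0))))), e))   [R3 at 1.1]
2. s(f(s(s(f(f(0, f(0, s(c))), h(s(0))))), e))  →  s(c)   [R2 at 1]

Reduce t₂ = s(g(g(h(g(g(0, c), 0)), f(0, e)), f(s(s(c)), e))):
1. s(g(g(h(g(g(0, c), 0)), f(0, e)), f(s(s(c)), e)))  →  s(g(h(g(g(0, c), 0)), f(0, e)))   [R1 at 1]
2. s(g(h(g(g(0, c), 0)), f(0, e)))  →  s(h(g(g(0, c), 0)))   [R1 at 1]
3. s(h(g(g(0, c), 0)))  →  s(s(g(g(0, c), 0)))   [R3 at 1]
4. s(s(g(g(0, c), 0)))  →  s(s(g(0, c)))   [R1 at 1.1]
5. s(s(g(0, c)))  →  s(s(0))   [R1 at 1.1]

no — NF(t₁) = s(c), NF(t₂) = s(s(0))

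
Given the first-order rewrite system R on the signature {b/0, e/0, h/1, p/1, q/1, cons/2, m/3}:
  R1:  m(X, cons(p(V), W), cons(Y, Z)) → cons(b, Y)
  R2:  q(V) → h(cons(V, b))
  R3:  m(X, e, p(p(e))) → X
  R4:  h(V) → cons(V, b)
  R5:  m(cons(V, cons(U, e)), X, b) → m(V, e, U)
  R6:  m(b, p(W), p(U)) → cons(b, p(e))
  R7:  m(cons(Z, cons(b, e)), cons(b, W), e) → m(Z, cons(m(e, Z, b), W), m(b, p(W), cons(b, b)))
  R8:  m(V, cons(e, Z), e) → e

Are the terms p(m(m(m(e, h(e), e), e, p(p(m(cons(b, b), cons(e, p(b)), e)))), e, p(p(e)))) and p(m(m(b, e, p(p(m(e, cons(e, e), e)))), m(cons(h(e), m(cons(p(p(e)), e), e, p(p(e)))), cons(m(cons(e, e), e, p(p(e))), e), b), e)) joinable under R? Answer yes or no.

yes — NF(t₁) = p(e), NF(t₂) = p(e)

Reduce t₁ = p(m(m(m(e, h(e), e), e, p(p(m(cons(b, b), cons(e, p(b)), e)))), e, p(p(e)))):
1. p(m(m(m(e, h(e), e), e, p(p(m(cons(b, b), cons(e, p(b)), e)))), e, p(p(e))))  →  p(m(m(e, h(e), e), e, p(p(m(cons(b, b), cons(e, p(b)), e)))))   [R3 at 1]
2. p(m(m(e, h(e), e), e, p(p(m(cons(b, b), cons(e, p(b)), e)))))  →  p(m(m(e, cons(e, b), e), e, p(p(m(cons(b, b), cons(e, p(b)), e)))))   [R4 at 1.1.2]
3. p(m(m(e, cons(e, b), e), e, p(p(m(cons(b, b), cons(e, p(b)), e)))))  →  p(m(e, e, p(p(m(cons(b, b), cons(e, p(b)), e)))))   [R8 at 1.1]
4. p(m(e, e, p(p(m(cons(b, b), cons(e, p(b)), e)))))  →  p(m(e, e, p(p(e))))   [R8 at 1.3.1.1]
5. p(m(e, e, p(p(e))))  →  p(e)   [R3 at 1]

Reduce t₂ = p(m(m(b, e, p(p(m(e, cons(e, e), e)))), m(cons(h(e), m(cons(p(p(e)), e), e, p(p(e)))), cons(m(cons(e, e), e, p(p(e))), e), b), e)):
1. p(m(m(b, e, p(p(m(e, cons(e, e), e)))), m(cons(h(e), m(cons(p(p(e)), e), e, p(p(e)))), cons(m(cons(e, e), e, p(p(e))), e), b), e))  →  p(m(m(b, e, p(p(e))), m(cons(h(e), m(cons(p(p(e)), e), e, p(p(e)))), cons(m(cons(e, e), e, p(p(e))), e), b), e))   [R8 at 1.1.3.1.1]
2. p(m(m(b, e, p(p(e))), m(cons(h(e), m(cons(p(p(e)), e), e, p(p(e)))), cons(m(cons(e, e), e, p(p(e))), e), b), e))  →  p(m(b, m(cons(h(e), m(cons(p(p(e)), e), e, p(p(e)))), cons(m(cons(e, e), e, p(p(e))), e), b), e))   [R3 at 1.1]
3. p(m(b, m(cons(h(e), m(cons(p(p(e)), e), e, p(p(e)))), cons(m(cons(e, e), e, p(p(e))), e), b), e))  →  p(m(b, m(cons(cons(e, b), m(cons(p(p(e)), e), e, p(p(e)))), cons(m(cons(e, e), e, p(p(e))), e), b), e))   [R4 at 1.2.1.1]
4. p(m(b, m(cons(cons(e, b), m(cons(p(p(e)), e), e, p(p(e)))), cons(m(cons(e, e), e, p(p(e))), e), b), e))  →  p(m(b, m(cons(cons(e, b), cons(p(p(e)), e)), cons(m(cons(e, e), e, p(p(e))), e), b), e))   [R3 at 1.2.1.2]
5. p(m(b, m(cons(cons(e, b), cons(p(p(e)), e)), cons(m(cons(e, e), e, p(p(e))), e), b), e))  →  p(m(b, m(cons(e, b), e, p(p(e))), e))   [R5 at 1.2]
6. p(m(b, m(cons(e, b), e, p(p(e))), e))  →  p(m(b, cons(e, b), e))   [R3 at 1.2]
7. p(m(b, cons(e, b), e))  →  p(e)   [R8 at 1]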